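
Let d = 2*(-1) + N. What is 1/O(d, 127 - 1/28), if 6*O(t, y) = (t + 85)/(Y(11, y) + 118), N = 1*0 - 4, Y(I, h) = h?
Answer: 20577/1106 ≈ 18.605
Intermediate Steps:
N = -4 (N = 0 - 4 = -4)
d = -6 (d = 2*(-1) - 4 = -2 - 4 = -6)
O(t, y) = (85 + t)/(6*(118 + y)) (O(t, y) = ((t + 85)/(y + 118))/6 = ((85 + t)/(118 + y))/6 = (85 + t)/(6*(118 + y)))
1/O(d, 127 - 1/28) = 1/((85 - 6)/(6*(118 + (127 - 1/28)))) = 1/((⅙)*79/(118 + (127 - 1*1/28))) = 1/((⅙)*79/(118 + (127 - 1/28))) = 1/((⅙)*79/(118 + 3555/28)) = 1/((⅙)*79/(6859/28)) = 1/((⅙)*(28/6859)*79) = 1/(1106/20577) = 20577/1106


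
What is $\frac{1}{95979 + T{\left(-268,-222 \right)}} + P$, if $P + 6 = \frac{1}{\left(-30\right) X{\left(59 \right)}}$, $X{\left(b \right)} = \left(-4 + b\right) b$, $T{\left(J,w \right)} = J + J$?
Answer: $- \frac{55748254393}{9291376050} \approx -6.0$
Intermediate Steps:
$T{\left(J,w \right)} = 2 J$
$X{\left(b \right)} = b \left(-4 + b\right)$
$P = - \frac{584101}{97350}$ ($P = -6 + \frac{1}{\left(-30\right) 59 \left(-4 + 59\right)} = -6 + \frac{1}{\left(-30\right) 59 \cdot 55} = -6 + \frac{1}{\left(-30\right) 3245} = -6 + \frac{1}{-97350} = -6 - \frac{1}{97350} = - \frac{584101}{97350} \approx -6.0$)
$\frac{1}{95979 + T{\left(-268,-222 \right)}} + P = \frac{1}{95979 + 2 \left(-268\right)} - \frac{584101}{97350} = \frac{1}{95979 - 536} - \frac{584101}{97350} = \frac{1}{95443} - \frac{584101}{97350} = - \frac{55748254393}{9291376050}$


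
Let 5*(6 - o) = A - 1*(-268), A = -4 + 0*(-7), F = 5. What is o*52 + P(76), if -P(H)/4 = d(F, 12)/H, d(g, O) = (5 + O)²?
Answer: -232637/95 ≈ -2448.8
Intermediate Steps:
A = -4 (A = -4 + 0 = -4)
o = -234/5 (o = 6 - (-4 - 1*(-268))/5 = 6 - (-4 + 268)/5 = 6 - ⅕*264 = 6 - 264/5 = -234/5 ≈ -46.800)
P(H) = -1156/H (P(H) = -4*(5 + 12)²/H = -4*17²/H = -1156/H)
o*52 + P(76) = -234/5*52 - 1156/76 = -12168/5 - 1156*1/76 = -12168/5 - 289/19 = -232637/95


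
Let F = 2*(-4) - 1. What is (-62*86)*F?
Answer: 47988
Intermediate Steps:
F = -9 (F = -8 - 1 = -9)
(-62*86)*F = -62*86*(-9) = -5332*(-9) = 47988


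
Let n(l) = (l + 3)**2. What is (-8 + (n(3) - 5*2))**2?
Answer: 324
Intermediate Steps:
n(l) = (3 + l)**2
(-8 + (n(3) - 5*2))**2 = (-8 + ((3 + 3)**2 - 5*2))**2 = (-8 + (6**2 - 10))**2 = (-8 + (36 - 10))**2 = (-8 + 26)**2 = 18**2 = 324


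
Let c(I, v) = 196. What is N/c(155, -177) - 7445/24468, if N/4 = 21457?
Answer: 524645071/1198932 ≈ 437.59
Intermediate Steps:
N = 85828 (N = 4*21457 = 85828)
N/c(155, -177) - 7445/24468 = 85828/196 - 7445/24468 = 85828*(1/196) - 7445*1/24468 = 21457/49 - 7445/24468 = 524645071/1198932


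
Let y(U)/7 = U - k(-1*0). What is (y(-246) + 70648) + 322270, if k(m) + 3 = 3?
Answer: 391196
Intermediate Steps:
k(m) = 0 (k(m) = -3 + 3 = 0)
y(U) = 7*U (y(U) = 7*(U - 1*0) = 7*(U + 0) = 7*U)
(y(-246) + 70648) + 322270 = (7*(-246) + 70648) + 322270 = (-1722 + 70648) + 322270 = 68926 + 322270 = 391196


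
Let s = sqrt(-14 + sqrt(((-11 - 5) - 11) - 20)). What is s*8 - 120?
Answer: -120 + 8*sqrt(-14 + I*sqrt(47)) ≈ -112.87 + 30.771*I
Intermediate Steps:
s = sqrt(-14 + I*sqrt(47)) (s = sqrt(-14 + sqrt((-16 - 11) - 20)) = sqrt(-14 + sqrt(-27 - 20)) = sqrt(-14 + sqrt(-47)) = sqrt(-14 + I*sqrt(47)) ≈ 0.8912 + 3.8463*I)
s*8 - 120 = sqrt(-14 + I*sqrt(47))*8 - 120 = 8*sqrt(-14 + I*sqrt(47)) - 120 = -120 + 8*sqrt(-14 + I*sqrt(47))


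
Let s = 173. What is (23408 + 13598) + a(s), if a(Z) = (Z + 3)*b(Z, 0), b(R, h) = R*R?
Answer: 5304510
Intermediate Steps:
b(R, h) = R²
a(Z) = Z²*(3 + Z) (a(Z) = (Z + 3)*Z² = (3 + Z)*Z² = Z²*(3 + Z))
(23408 + 13598) + a(s) = (23408 + 13598) + 173²*(3 + 173) = 37006 + 29929*176 = 37006 + 5267504 = 5304510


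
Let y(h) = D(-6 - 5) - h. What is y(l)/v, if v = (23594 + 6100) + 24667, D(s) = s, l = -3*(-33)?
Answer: -110/54361 ≈ -0.0020235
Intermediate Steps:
l = 99
v = 54361 (v = 29694 + 24667 = 54361)
y(h) = -11 - h (y(h) = (-6 - 5) - h = -11 - h)
y(l)/v = (-11 - 1*99)/54361 = (-11 - 99)*(1/54361) = -110*1/54361 = -110/54361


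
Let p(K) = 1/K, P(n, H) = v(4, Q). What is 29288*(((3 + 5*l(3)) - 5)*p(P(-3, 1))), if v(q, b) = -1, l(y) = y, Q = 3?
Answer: -380744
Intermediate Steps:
P(n, H) = -1
29288*(((3 + 5*l(3)) - 5)*p(P(-3, 1))) = 29288*(((3 + 5*3) - 5)/(-1)) = 29288*(((3 + 15) - 5)*(-1)) = 29288*((18 - 5)*(-1)) = 29288*(13*(-1)) = 29288*(-13) = -380744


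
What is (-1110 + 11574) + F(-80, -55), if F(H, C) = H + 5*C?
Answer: 10109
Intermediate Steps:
(-1110 + 11574) + F(-80, -55) = (-1110 + 11574) + (-80 + 5*(-55)) = 10464 + (-80 - 275) = 10464 - 355 = 10109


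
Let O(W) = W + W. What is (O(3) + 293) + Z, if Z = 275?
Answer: 574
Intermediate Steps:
O(W) = 2*W
(O(3) + 293) + Z = (2*3 + 293) + 275 = (6 + 293) + 275 = 299 + 275 = 574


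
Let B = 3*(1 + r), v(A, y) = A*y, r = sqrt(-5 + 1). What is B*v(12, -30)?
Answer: -1080 - 2160*I ≈ -1080.0 - 2160.0*I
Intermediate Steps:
r = 2*I (r = sqrt(-4) = 2*I ≈ 2.0*I)
B = 3 + 6*I (B = 3*(1 + 2*I) = 3 + 6*I ≈ 3.0 + 6.0*I)
B*v(12, -30) = (3 + 6*I)*(12*(-30)) = (3 + 6*I)*(-360) = -1080 - 2160*I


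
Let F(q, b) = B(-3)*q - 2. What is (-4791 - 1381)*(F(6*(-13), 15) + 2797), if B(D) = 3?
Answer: -15806492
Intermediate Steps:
F(q, b) = -2 + 3*q (F(q, b) = 3*q - 2 = -2 + 3*q)
(-4791 - 1381)*(F(6*(-13), 15) + 2797) = (-4791 - 1381)*((-2 + 3*(6*(-13))) + 2797) = -6172*((-2 + 3*(-78)) + 2797) = -6172*((-2 - 234) + 2797) = -6172*(-236 + 2797) = -6172*2561 = -15806492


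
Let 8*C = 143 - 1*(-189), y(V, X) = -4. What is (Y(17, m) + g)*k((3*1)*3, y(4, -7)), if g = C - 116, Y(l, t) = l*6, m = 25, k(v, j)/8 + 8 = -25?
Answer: -7260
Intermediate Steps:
k(v, j) = -264 (k(v, j) = -64 + 8*(-25) = -64 - 200 = -264)
C = 83/2 (C = (143 - 1*(-189))/8 = (143 + 189)/8 = (⅛)*332 = 83/2 ≈ 41.500)
Y(l, t) = 6*l
g = -149/2 (g = 83/2 - 116 = -149/2 ≈ -74.500)
(Y(17, m) + g)*k((3*1)*3, y(4, -7)) = (6*17 - 149/2)*(-264) = (102 - 149/2)*(-264) = (55/2)*(-264) = -7260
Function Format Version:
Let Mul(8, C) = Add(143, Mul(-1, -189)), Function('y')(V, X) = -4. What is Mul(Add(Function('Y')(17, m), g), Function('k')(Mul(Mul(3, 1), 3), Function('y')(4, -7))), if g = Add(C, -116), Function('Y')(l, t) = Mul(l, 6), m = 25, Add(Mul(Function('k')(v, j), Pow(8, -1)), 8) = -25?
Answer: -7260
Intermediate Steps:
Function('k')(v, j) = -264 (Function('k')(v, j) = Add(-64, Mul(8, -25)) = Add(-64, -200) = -264)
C = Rational(83, 2) (C = Mul(Rational(1, 8), Add(143, Mul(-1, -189))) = Mul(Rational(1, 8), Add(143, 189)) = Mul(Rational(1, 8), 332) = Rational(83, 2) ≈ 41.500)
Function('Y')(l, t) = Mul(6, l)
g = Rational(-149, 2) (g = Add(Rational(83, 2), -116) = Rational(-149, 2) ≈ -74.500)
Mul(Add(Function('Y')(17, m), g), Function('k')(Mul(Mul(3, 1), 3), Function('y')(4, -7))) = Mul(Add(Mul(6, 17), Rational(-149, 2)), -264) = Mul(Add(102, Rational(-149, 2)), -264) = Mul(Rational(55, 2), -264) = -7260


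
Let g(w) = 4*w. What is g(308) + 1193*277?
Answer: 331693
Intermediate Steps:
g(308) + 1193*277 = 4*308 + 1193*277 = 1232 + 330461 = 331693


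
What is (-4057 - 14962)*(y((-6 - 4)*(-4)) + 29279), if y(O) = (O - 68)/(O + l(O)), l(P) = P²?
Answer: -228311360277/410 ≈ -5.5686e+8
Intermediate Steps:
y(O) = (-68 + O)/(O + O²) (y(O) = (O - 68)/(O + O²) = (-68 + O)/(O + O²))
(-4057 - 14962)*(y((-6 - 4)*(-4)) + 29279) = (-4057 - 14962)*((-68 + (-6 - 4)*(-4))/((((-6 - 4)*(-4)))*(1 + (-6 - 4)*(-4))) + 29279) = -19019*((-68 - 10*(-4))/(((-10*(-4)))*(1 - 10*(-4))) + 29279) = -19019*((-68 + 40)/(40*(1 + 40)) + 29279) = -19019*((1/40)*(-28)/41 + 29279) = -19019*((1/40)*(1/41)*(-28) + 29279) = -19019*(-7/410 + 29279) = -19019*12004383/410 = -228311360277/410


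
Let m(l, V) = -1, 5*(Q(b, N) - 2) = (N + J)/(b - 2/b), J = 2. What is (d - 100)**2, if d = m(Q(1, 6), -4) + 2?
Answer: 9801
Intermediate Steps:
Q(b, N) = 2 + (2 + N)/(5*(b - 2/b)) (Q(b, N) = 2 + ((N + 2)/(b - 2/b))/5 = 2 + ((2 + N)/(b - 2/b))/5 = 2 + (2 + N)/(5*(b - 2/b)))
d = 1 (d = -1 + 2 = 1)
(d - 100)**2 = (1 - 100)**2 = (-99)**2 = 9801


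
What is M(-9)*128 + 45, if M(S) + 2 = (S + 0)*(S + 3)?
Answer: 6701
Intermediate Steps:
M(S) = -2 + S*(3 + S) (M(S) = -2 + (S + 0)*(S + 3) = -2 + S*(3 + S))
M(-9)*128 + 45 = (-2 + (-9)² + 3*(-9))*128 + 45 = (-2 + 81 - 27)*128 + 45 = 52*128 + 45 = 6656 + 45 = 6701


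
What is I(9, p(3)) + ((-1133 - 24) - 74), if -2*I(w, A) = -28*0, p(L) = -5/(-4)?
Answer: -1231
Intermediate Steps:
p(L) = 5/4 (p(L) = -5*(-1/4) = 5/4)
I(w, A) = 0 (I(w, A) = -(-14)*0 = -1/2*0 = 0)
I(9, p(3)) + ((-1133 - 24) - 74) = 0 + ((-1133 - 24) - 74) = 0 + (-1157 - 74) = 0 - 1231 = -1231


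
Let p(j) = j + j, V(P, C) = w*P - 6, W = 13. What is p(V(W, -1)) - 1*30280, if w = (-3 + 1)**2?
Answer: -30188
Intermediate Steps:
w = 4 (w = (-2)**2 = 4)
V(P, C) = -6 + 4*P (V(P, C) = 4*P - 6 = -6 + 4*P)
p(j) = 2*j
p(V(W, -1)) - 1*30280 = 2*(-6 + 4*13) - 1*30280 = 2*(-6 + 52) - 30280 = 2*46 - 30280 = 92 - 30280 = -30188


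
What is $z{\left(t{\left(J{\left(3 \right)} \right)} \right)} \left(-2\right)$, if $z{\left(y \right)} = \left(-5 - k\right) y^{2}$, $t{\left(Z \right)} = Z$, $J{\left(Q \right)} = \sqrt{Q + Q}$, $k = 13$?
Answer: $216$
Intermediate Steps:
$J{\left(Q \right)} = \sqrt{2} \sqrt{Q}$ ($J{\left(Q \right)} = \sqrt{2 Q} = \sqrt{2} \sqrt{Q}$)
$z{\left(y \right)} = - 18 y^{2}$ ($z{\left(y \right)} = \left(-5 - 13\right) y^{2} = - 18 y^{2}$)
$z{\left(t{\left(J{\left(3 \right)} \right)} \right)} \left(-2\right) = - 18 \left(\sqrt{2} \sqrt{3}\right)^{2} \left(-2\right) = - 18 \left(\sqrt{6}\right)^{2} \left(-2\right) = \left(-18\right) 6 \left(-2\right) = \left(-108\right) \left(-2\right) = 216$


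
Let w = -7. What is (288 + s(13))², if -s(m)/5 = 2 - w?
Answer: 59049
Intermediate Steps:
s(m) = -45 (s(m) = -5*(2 - 1*(-7)) = -5*(2 + 7) = -5*9 = -45)
(288 + s(13))² = (288 - 45)² = 243² = 59049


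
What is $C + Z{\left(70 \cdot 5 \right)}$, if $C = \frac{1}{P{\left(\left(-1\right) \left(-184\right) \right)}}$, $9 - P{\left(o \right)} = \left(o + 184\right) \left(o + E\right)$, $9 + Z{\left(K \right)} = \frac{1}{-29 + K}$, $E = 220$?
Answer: $- \frac{429339065}{47720823} \approx -8.9969$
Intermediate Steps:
$Z{\left(K \right)} = -9 + \frac{1}{-29 + K}$
$P{\left(o \right)} = 9 - \left(184 + o\right) \left(220 + o\right)$ ($P{\left(o \right)} = 9 - \left(o + 184\right) \left(o + 220\right) = 9 - \left(184 + o\right) \left(220 + o\right)$)
$C = - \frac{1}{148663}$ ($C = \frac{1}{-40471 - \left(\left(-1\right) \left(-184\right)\right)^{2} - 404 \left(\left(-1\right) \left(-184\right)\right)} = \frac{1}{-40471 - 184^{2} - 74336} = \frac{1}{-40471 - 33856 - 74336} = \frac{1}{-148663} = - \frac{1}{148663} \approx -6.7266 \cdot 10^{-6}$)
$C + Z{\left(70 \cdot 5 \right)} = - \frac{1}{148663} + \frac{262 - 9 \cdot 70 \cdot 5}{-29 + 70 \cdot 5} = - \frac{1}{148663} + \frac{262 - 3150}{-29 + 350} = - \frac{1}{148663} + \frac{262 - 3150}{321} = - \frac{1}{148663} + \frac{1}{321} \left(-2888\right) = - \frac{1}{148663} - \frac{2888}{321} = - \frac{429339065}{47720823}$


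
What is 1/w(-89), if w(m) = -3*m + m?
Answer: 1/178 ≈ 0.0056180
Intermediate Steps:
w(m) = -2*m
1/w(-89) = 1/(-2*(-89)) = 1/178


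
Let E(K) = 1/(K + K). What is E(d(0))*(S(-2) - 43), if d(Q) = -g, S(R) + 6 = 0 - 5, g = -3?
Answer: -9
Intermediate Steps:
S(R) = -11 (S(R) = -6 + (0 - 5) = -6 - 5 = -11)
d(Q) = 3 (d(Q) = -1*(-3) = 3)
E(K) = 1/(2*K)
E(d(0))*(S(-2) - 43) = ((½)/3)*(-11 - 43) = ((½)*(⅓))*(-54) = (⅙)*(-54) = -9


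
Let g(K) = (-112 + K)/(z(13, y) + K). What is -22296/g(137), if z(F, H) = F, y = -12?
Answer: -133776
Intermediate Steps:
g(K) = (-112 + K)/(13 + K)
-22296/g(137) = -22296*(13 + 137)/(-112 + 137) = -22296/(25/150) = -22296/((1/150)*25) = -22296/1/6 = -22296*6 = -133776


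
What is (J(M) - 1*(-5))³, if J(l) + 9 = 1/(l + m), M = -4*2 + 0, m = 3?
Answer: -9261/125 ≈ -74.088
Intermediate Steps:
M = -8 (M = -8 + 0 = -8)
J(l) = -9 + 1/(3 + l) (J(l) = -9 + 1/(l + 3) = -9 + 1/(3 + l))
(J(M) - 1*(-5))³ = ((-26 - 9*(-8))/(3 - 8) - 1*(-5))³ = ((-26 + 72)/(-5) + 5)³ = (-⅕*46 + 5)³ = (-46/5 + 5)³ = (-21/5)³ = -9261/125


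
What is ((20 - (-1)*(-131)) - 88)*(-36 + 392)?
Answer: -70844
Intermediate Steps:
((20 - (-1)*(-131)) - 88)*(-36 + 392) = ((20 - 1*131) - 88)*356 = ((20 - 131) - 88)*356 = (-111 - 88)*356 = -199*356 = -70844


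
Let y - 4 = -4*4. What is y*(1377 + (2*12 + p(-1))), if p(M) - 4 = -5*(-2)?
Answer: -16980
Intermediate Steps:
p(M) = 14 (p(M) = 4 - 5*(-2) = 4 + 10 = 14)
y = -12 (y = 4 - 4*4 = 4 - 16 = -12)
y*(1377 + (2*12 + p(-1))) = -12*(1377 + (2*12 + 14)) = -12*(1377 + (24 + 14)) = -12*(1377 + 38) = -12*1415 = -16980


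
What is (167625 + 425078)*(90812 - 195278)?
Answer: -61917311598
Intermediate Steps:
(167625 + 425078)*(90812 - 195278) = 592703*(-104466) = -61917311598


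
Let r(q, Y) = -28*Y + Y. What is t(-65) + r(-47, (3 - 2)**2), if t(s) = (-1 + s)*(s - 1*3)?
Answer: 4461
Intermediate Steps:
r(q, Y) = -27*Y
t(s) = (-1 + s)*(-3 + s) (t(s) = (-1 + s)*(s - 3) = (-1 + s)*(-3 + s))
t(-65) + r(-47, (3 - 2)**2) = (3 + (-65)**2 - 4*(-65)) - 27*(3 - 2)**2 = (3 + 4225 + 260) - 27*1**2 = 4488 - 27*1 = 4488 - 27 = 4461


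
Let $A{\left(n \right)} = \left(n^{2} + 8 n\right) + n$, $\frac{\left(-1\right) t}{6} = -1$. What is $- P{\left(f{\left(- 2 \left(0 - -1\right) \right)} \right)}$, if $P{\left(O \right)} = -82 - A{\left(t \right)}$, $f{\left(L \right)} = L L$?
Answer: $172$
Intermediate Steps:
$t = 6$ ($t = \left(-6\right) \left(-1\right) = 6$)
$f{\left(L \right)} = L^{2}$
$A{\left(n \right)} = n^{2} + 9 n$
$P{\left(O \right)} = -172$ ($P{\left(O \right)} = -82 - 6 \left(9 + 6\right) = -82 - 6 \cdot 15 = -82 - 90 = -172$)
$- P{\left(f{\left(- 2 \left(0 - -1\right) \right)} \right)} = \left(-1\right) \left(-172\right) = 172$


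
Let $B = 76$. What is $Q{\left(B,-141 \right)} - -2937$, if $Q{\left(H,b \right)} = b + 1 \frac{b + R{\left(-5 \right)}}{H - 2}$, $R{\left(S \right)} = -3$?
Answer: $\frac{103380}{37} \approx 2794.1$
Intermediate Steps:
$Q{\left(H,b \right)} = b + \frac{-3 + b}{-2 + H}$ ($Q{\left(H,b \right)} = b + 1 \frac{b - 3}{H - 2} = b + 1 \frac{-3 + b}{-2 + H} = b + \frac{-3 + b}{-2 + H}$)
$Q{\left(B,-141 \right)} - -2937 = \frac{-3 - -141 + 76 \left(-141\right)}{-2 + 76} - -2937 = \frac{-3 + 141 - 10716}{74} + 2937 = \frac{1}{74} \left(-10578\right) + 2937 = - \frac{5289}{37} + 2937 = \frac{103380}{37}$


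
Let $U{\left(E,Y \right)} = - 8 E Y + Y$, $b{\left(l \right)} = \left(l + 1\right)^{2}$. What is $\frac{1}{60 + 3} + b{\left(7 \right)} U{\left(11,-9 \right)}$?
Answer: $\frac{3157057}{63} \approx 50112.0$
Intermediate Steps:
$b{\left(l \right)} = \left(1 + l\right)^{2}$
$U{\left(E,Y \right)} = Y - 8 E Y$ ($U{\left(E,Y \right)} = - 8 E Y + Y = Y - 8 E Y$)
$\frac{1}{60 + 3} + b{\left(7 \right)} U{\left(11,-9 \right)} = \frac{1}{60 + 3} + \left(1 + 7\right)^{2} \left(- 9 \left(1 - 88\right)\right) = \frac{1}{63} + 8^{2} \left(- 9 \left(1 - 88\right)\right) = \frac{1}{63} + 64 \left(\left(-9\right) \left(-87\right)\right) = \frac{1}{63} + 64 \cdot 783 = \frac{1}{63} + 50112 = \frac{3157057}{63}$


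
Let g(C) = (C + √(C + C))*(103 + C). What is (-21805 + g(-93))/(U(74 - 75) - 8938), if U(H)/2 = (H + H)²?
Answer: 4547/1786 - I*√186/893 ≈ 2.5459 - 0.015272*I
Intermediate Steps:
U(H) = 8*H² (U(H) = 2*(H + H)² = 2*(2*H)² = 2*(4*H²) = 8*H²)
g(C) = (103 + C)*(C + √2*√C) (g(C) = (C + √(2*C))*(103 + C) = (C + √2*√C)*(103 + C) = (103 + C)*(C + √2*√C))
(-21805 + g(-93))/(U(74 - 75) - 8938) = (-21805 + ((-93)² + 103*(-93) + √2*(-93)^(3/2) + 103*√2*√(-93)))/(8*(74 - 75)² - 8938) = (-21805 + (8649 - 9579 + √2*(-93*I*√93) + 103*√2*(I*√93)))/(8*(-1)² - 8938) = (-21805 + (8649 - 9579 - 93*I*√186 + 103*I*√186))/(8*1 - 8938) = (-21805 + (-930 + 10*I*√186))/(8 - 8938) = (-22735 + 10*I*√186)/(-8930) = (-22735 + 10*I*√186)*(-1/8930) = 4547/1786 - I*√186/893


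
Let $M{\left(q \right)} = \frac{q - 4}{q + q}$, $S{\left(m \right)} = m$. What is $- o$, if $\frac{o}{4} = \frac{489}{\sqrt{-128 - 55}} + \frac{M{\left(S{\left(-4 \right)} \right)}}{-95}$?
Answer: $\frac{4}{95} + \frac{652 i \sqrt{183}}{61} \approx 0.042105 + 144.59 i$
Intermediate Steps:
$M{\left(q \right)} = \frac{-4 + q}{2 q}$
$o = - \frac{4}{95} - \frac{652 i \sqrt{183}}{61}$ ($o = 4 \left(\frac{489}{\sqrt{-128 - 55}} + \frac{\frac{1}{2} \frac{1}{-4} \left(-4 - 4\right)}{-95}\right) = 4 \left(\frac{489}{\sqrt{-183}} + \frac{1}{2} \left(- \frac{1}{4}\right) \left(-8\right) \left(- \frac{1}{95}\right)\right) = 4 \left(\frac{489}{i \sqrt{183}} + 1 \left(- \frac{1}{95}\right)\right) = 4 \left(489 \left(- \frac{i \sqrt{183}}{183}\right) - \frac{1}{95}\right) = 4 \left(- \frac{163 i \sqrt{183}}{61} - \frac{1}{95}\right) = 4 \left(- \frac{1}{95} - \frac{163 i \sqrt{183}}{61}\right) = - \frac{4}{95} - \frac{652 i \sqrt{183}}{61} \approx -0.042105 - 144.59 i$)
$- o = - (- \frac{4}{95} - \frac{652 i \sqrt{183}}{61}) = \frac{4}{95} + \frac{652 i \sqrt{183}}{61}$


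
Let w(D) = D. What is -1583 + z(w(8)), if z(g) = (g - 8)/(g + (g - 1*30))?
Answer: -1583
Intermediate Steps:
z(g) = (-8 + g)/(-30 + 2*g) (z(g) = (-8 + g)/(g + (g - 30)) = (-8 + g)/(g + (-30 + g)) = (-8 + g)/(-30 + 2*g))
-1583 + z(w(8)) = -1583 + (-8 + 8)/(2*(-15 + 8)) = -1583 + (1/2)*0/(-7) = -1583 + (1/2)*(-1/7)*0 = -1583 + 0 = -1583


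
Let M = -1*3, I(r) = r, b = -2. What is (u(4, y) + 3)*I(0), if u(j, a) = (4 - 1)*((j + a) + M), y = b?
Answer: 0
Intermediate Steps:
y = -2
M = -3
u(j, a) = -9 + 3*a + 3*j (u(j, a) = (4 - 1)*((j + a) - 3) = 3*((a + j) - 3) = 3*(-3 + a + j) = -9 + 3*a + 3*j)
(u(4, y) + 3)*I(0) = ((-9 + 3*(-2) + 3*4) + 3)*0 = ((-9 - 6 + 12) + 3)*0 = (-3 + 3)*0 = 0*0 = 0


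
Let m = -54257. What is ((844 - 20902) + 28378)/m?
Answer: -8320/54257 ≈ -0.15334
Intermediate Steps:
((844 - 20902) + 28378)/m = ((844 - 20902) + 28378)/(-54257) = (-20058 + 28378)*(-1/54257) = 8320*(-1/54257) = -8320/54257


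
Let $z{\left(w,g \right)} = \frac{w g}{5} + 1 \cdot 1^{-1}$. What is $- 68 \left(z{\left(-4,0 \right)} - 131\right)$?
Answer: $8840$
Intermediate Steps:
$z{\left(w,g \right)} = 1 + \frac{g w}{5}$ ($z{\left(w,g \right)} = g w \frac{1}{5} + 1 \cdot 1 = \frac{g w}{5} + 1 = 1 + \frac{g w}{5}$)
$- 68 \left(z{\left(-4,0 \right)} - 131\right) = - 68 \left(\left(1 + \frac{1}{5} \cdot 0 \left(-4\right)\right) - 131\right) = - 68 \left(\left(1 + 0\right) - 131\right) = - 68 \left(1 - 131\right) = \left(-68\right) \left(-130\right) = 8840$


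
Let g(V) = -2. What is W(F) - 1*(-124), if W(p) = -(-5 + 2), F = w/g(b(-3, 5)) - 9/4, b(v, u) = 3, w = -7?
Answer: 127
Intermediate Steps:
F = 5/4 (F = -7/(-2) - 9/4 = -7*(-½) - 9*¼ = 7/2 - 9/4 = 5/4 ≈ 1.2500)
W(p) = 3 (W(p) = -1*(-3) = 3)
W(F) - 1*(-124) = 3 - 1*(-124) = 3 + 124 = 127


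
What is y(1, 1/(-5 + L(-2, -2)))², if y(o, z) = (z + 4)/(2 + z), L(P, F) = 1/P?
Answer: 441/100 ≈ 4.4100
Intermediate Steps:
y(o, z) = (4 + z)/(2 + z)
y(1, 1/(-5 + L(-2, -2)))² = ((4 + 1/(-5 + 1/(-2)))/(2 + 1/(-5 + 1/(-2))))² = ((4 + 1/(-5 - ½))/(2 + 1/(-5 - ½)))² = ((4 + 1/(-11/2))/(2 + 1/(-11/2)))² = ((4 - 2/11)/(2 - 2/11))² = ((42/11)/(20/11))² = ((11/20)*(42/11))² = (21/10)² = 441/100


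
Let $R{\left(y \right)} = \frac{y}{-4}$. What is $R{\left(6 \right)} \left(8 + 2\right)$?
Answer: $-15$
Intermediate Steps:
$R{\left(y \right)} = - \frac{y}{4}$ ($R{\left(y \right)} = y \left(- \frac{1}{4}\right) = - \frac{y}{4}$)
$R{\left(6 \right)} \left(8 + 2\right) = \left(- \frac{1}{4}\right) 6 \left(8 + 2\right) = \left(- \frac{3}{2}\right) 10 = -15$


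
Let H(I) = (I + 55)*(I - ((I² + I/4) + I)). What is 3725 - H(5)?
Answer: 5300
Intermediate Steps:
H(I) = (55 + I)*(-I² - I/4) (H(I) = (55 + I)*(I - ((I² + I/4) + I)) = (55 + I)*(I - (I² + 5*I/4)) = (55 + I)*(I + (-I² - 5*I/4)) = (55 + I)*(-I² - I/4))
3725 - H(5) = 3725 - (-1)*5*(55 + 4*5² + 221*5)/4 = 3725 - (-1)*5*(55 + 4*25 + 1105)/4 = 3725 - (-1)*5*(55 + 100 + 1105)/4 = 3725 - (-1)*5*1260/4 = 3725 - 1*(-1575) = 3725 + 1575 = 5300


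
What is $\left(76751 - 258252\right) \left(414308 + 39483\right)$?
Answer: $-82363520291$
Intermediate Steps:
$\left(76751 - 258252\right) \left(414308 + 39483\right) = \left(-181501\right) 453791 = -82363520291$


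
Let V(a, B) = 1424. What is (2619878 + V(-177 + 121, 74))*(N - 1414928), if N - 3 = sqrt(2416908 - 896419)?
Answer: -3708945732350 + 2621302*sqrt(1520489) ≈ -3.7057e+12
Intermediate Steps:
N = 3 + sqrt(1520489) (N = 3 + sqrt(2416908 - 896419) = 3 + sqrt(1520489) ≈ 1236.1)
(2619878 + V(-177 + 121, 74))*(N - 1414928) = (2619878 + 1424)*((3 + sqrt(1520489)) - 1414928) = 2621302*(-1414925 + sqrt(1520489)) = -3708945732350 + 2621302*sqrt(1520489)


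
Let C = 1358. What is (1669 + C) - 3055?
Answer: -28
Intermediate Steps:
(1669 + C) - 3055 = (1669 + 1358) - 3055 = 3027 - 3055 = -28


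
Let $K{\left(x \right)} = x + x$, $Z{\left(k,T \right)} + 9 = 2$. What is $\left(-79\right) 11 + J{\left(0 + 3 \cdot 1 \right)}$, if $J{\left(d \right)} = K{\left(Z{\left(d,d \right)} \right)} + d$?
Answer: $-880$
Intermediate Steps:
$Z{\left(k,T \right)} = -7$ ($Z{\left(k,T \right)} = -9 + 2 = -7$)
$K{\left(x \right)} = 2 x$
$J{\left(d \right)} = -14 + d$ ($J{\left(d \right)} = 2 \left(-7\right) + d = -14 + d$)
$\left(-79\right) 11 + J{\left(0 + 3 \cdot 1 \right)} = \left(-79\right) 11 + \left(-14 + \left(0 + 3 \cdot 1\right)\right) = -869 + \left(-14 + \left(0 + 3\right)\right) = -869 + \left(-14 + 3\right) = -869 - 11 = -880$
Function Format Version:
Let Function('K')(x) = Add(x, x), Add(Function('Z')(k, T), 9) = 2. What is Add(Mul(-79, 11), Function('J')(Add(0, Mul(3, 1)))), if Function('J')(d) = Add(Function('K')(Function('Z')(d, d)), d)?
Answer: -880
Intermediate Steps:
Function('Z')(k, T) = -7 (Function('Z')(k, T) = Add(-9, 2) = -7)
Function('K')(x) = Mul(2, x)
Function('J')(d) = Add(-14, d) (Function('J')(d) = Add(Mul(2, -7), d) = Add(-14, d))
Add(Mul(-79, 11), Function('J')(Add(0, Mul(3, 1)))) = Add(Mul(-79, 11), Add(-14, Add(0, Mul(3, 1)))) = Add(-869, Add(-14, Add(0, 3))) = Add(-869, Add(-14, 3)) = Add(-869, -11) = -880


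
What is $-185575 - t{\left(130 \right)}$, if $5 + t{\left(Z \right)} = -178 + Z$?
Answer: $-185522$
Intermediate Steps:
$t{\left(Z \right)} = -183 + Z$ ($t{\left(Z \right)} = -5 + \left(-178 + Z\right) = -183 + Z$)
$-185575 - t{\left(130 \right)} = -185575 - \left(-183 + 130\right) = -185575 - -53 = -185575 + 53 = -185522$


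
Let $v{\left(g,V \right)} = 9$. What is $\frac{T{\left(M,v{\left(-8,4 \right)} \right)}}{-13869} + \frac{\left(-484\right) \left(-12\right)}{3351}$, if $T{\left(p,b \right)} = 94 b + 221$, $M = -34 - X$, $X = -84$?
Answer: $\frac{25658545}{15491673} \approx 1.6563$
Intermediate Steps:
$M = 50$ ($M = -34 - -84 = -34 + 84 = 50$)
$T{\left(p,b \right)} = 221 + 94 b$
$\frac{T{\left(M,v{\left(-8,4 \right)} \right)}}{-13869} + \frac{\left(-484\right) \left(-12\right)}{3351} = \frac{221 + 94 \cdot 9}{-13869} + \frac{\left(-484\right) \left(-12\right)}{3351} = \left(221 + 846\right) \left(- \frac{1}{13869}\right) + 5808 \cdot \frac{1}{3351} = 1067 \left(- \frac{1}{13869}\right) + \frac{1936}{1117} = - \frac{1067}{13869} + \frac{1936}{1117} = \frac{25658545}{15491673}$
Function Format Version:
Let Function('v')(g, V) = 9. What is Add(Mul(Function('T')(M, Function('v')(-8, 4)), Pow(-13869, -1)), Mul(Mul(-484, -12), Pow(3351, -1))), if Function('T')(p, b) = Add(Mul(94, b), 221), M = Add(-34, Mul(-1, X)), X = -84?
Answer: Rational(25658545, 15491673) ≈ 1.6563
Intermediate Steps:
M = 50 (M = Add(-34, Mul(-1, -84)) = Add(-34, 84) = 50)
Function('T')(p, b) = Add(221, Mul(94, b))
Add(Mul(Function('T')(M, Function('v')(-8, 4)), Pow(-13869, -1)), Mul(Mul(-484, -12), Pow(3351, -1))) = Add(Mul(Add(221, Mul(94, 9)), Pow(-13869, -1)), Mul(Mul(-484, -12), Pow(3351, -1))) = Add(Mul(Add(221, 846), Rational(-1, 13869)), Mul(5808, Rational(1, 3351))) = Add(Mul(1067, Rational(-1, 13869)), Rational(1936, 1117)) = Add(Rational(-1067, 13869), Rational(1936, 1117)) = Rational(25658545, 15491673)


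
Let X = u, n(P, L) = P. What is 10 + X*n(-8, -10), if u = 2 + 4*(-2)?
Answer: 58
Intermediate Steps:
u = -6 (u = 2 - 8 = -6)
X = -6
10 + X*n(-8, -10) = 10 - 6*(-8) = 10 + 48 = 58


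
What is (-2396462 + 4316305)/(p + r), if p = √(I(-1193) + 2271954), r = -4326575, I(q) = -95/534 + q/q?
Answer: -177423523384206/399843157757195 - 1919843*√25914461970/1999215788785975 ≈ -0.44389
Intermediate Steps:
I(q) = 439/534 (I(q) = -95*1/534 + 1 = -95/534 + 1 = 439/534)
p = 5*√25914461970/534 (p = √(439/534 + 2271954) = √(1213223875/534) = 5*√25914461970/534 ≈ 1507.3)
(-2396462 + 4316305)/(p + r) = (-2396462 + 4316305)/(5*√25914461970/534 - 4326575) = 1919843/(-4326575 + 5*√25914461970/534)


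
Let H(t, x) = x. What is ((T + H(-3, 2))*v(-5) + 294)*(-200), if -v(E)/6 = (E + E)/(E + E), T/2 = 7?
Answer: -39600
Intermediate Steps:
T = 14 (T = 2*7 = 14)
v(E) = -6 (v(E) = -6*(E + E)/(E + E) = -6*2*E/(2*E) = -6*2*E*1/(2*E) = -6*1 = -6)
((T + H(-3, 2))*v(-5) + 294)*(-200) = ((14 + 2)*(-6) + 294)*(-200) = (16*(-6) + 294)*(-200) = (-96 + 294)*(-200) = 198*(-200) = -39600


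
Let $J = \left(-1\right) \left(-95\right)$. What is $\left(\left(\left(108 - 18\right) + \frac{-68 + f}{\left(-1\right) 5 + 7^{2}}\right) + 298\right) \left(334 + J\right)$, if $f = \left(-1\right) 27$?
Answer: $\frac{662103}{4} \approx 1.6553 \cdot 10^{5}$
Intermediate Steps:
$J = 95$
$f = -27$
$\left(\left(\left(108 - 18\right) + \frac{-68 + f}{\left(-1\right) 5 + 7^{2}}\right) + 298\right) \left(334 + J\right) = \left(\left(\left(108 - 18\right) + \frac{-68 - 27}{\left(-1\right) 5 + 7^{2}}\right) + 298\right) \left(334 + 95\right) = \left(\left(90 - \frac{95}{-5 + 49}\right) + 298\right) 429 = \left(\left(90 - \frac{95}{44}\right) + 298\right) 429 = \left(\frac{3865}{44} + 298\right) 429 = \frac{16977}{44} \cdot 429 = \frac{662103}{4}$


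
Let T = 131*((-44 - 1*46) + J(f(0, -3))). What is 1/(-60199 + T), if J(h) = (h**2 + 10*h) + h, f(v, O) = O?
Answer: -1/75133 ≈ -1.3310e-5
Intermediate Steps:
J(h) = h**2 + 11*h
T = -14934 (T = 131*((-44 - 1*46) - 3*(11 - 3)) = 131*((-44 - 46) - 3*8) = 131*(-90 - 24) = 131*(-114) = -14934)
1/(-60199 + T) = 1/(-60199 - 14934) = 1/(-75133) = -1/75133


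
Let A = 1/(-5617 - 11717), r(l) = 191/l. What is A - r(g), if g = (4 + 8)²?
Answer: -183941/138672 ≈ -1.3264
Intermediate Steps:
g = 144 (g = 12² = 144)
A = -1/17334 (A = 1/(-17334) = -1/17334 ≈ -5.7690e-5)
A - r(g) = -1/17334 - 191/144 = -183941/138672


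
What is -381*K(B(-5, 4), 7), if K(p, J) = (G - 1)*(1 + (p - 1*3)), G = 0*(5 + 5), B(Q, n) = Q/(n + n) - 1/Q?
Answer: -36957/40 ≈ -923.92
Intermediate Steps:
B(Q, n) = -1/Q + Q/(2*n) (B(Q, n) = Q/((2*n)) - 1/Q = Q*(1/(2*n)) - 1/Q = Q/(2*n) - 1/Q = -1/Q + Q/(2*n))
G = 0 (G = 0*10 = 0)
K(p, J) = 2 - p (K(p, J) = (0 - 1)*(1 + (p - 1*3)) = -(1 + (p - 3)) = -(1 + (-3 + p)) = -(-2 + p) = 2 - p)
-381*K(B(-5, 4), 7) = -381*(2 - (-1/(-5) + (½)*(-5)/4)) = -381*(2 - (-1*(-⅕) + (½)*(-5)*(¼))) = -381*(2 - (⅕ - 5/8)) = -381*(2 - 1*(-17/40)) = -381*(2 + 17/40) = -381*97/40 = -36957/40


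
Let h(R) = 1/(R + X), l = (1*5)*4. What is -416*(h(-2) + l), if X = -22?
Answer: -24908/3 ≈ -8302.7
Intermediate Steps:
l = 20 (l = 5*4 = 20)
h(R) = 1/(-22 + R) (h(R) = 1/(R - 22) = 1/(-22 + R))
-416*(h(-2) + l) = -416*(1/(-22 - 2) + 20) = -416*(1/(-24) + 20) = -416*(-1/24 + 20) = -416*479/24 = -24908/3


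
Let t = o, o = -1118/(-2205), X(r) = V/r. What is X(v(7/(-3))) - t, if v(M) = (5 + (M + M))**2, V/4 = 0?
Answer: -1118/2205 ≈ -0.50703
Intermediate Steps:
V = 0 (V = 4*0 = 0)
v(M) = (5 + 2*M)**2
X(r) = 0 (X(r) = 0/r = 0)
o = 1118/2205 (o = -1118*(-1/2205) = 1118/2205 ≈ 0.50703)
t = 1118/2205 ≈ 0.50703
X(v(7/(-3))) - t = 0 - 1*1118/2205 = 0 - 1118/2205 = -1118/2205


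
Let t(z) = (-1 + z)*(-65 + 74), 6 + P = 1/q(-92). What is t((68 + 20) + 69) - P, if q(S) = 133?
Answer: 187529/133 ≈ 1410.0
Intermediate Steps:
P = -797/133 (P = -6 + 1/133 = -797/133 ≈ -5.9925)
t(z) = -9 + 9*z (t(z) = (-1 + z)*9 = -9 + 9*z)
t((68 + 20) + 69) - P = (-9 + 9*((68 + 20) + 69)) - 1*(-797/133) = (-9 + 9*(88 + 69)) + 797/133 = (-9 + 9*157) + 797/133 = (-9 + 1413) + 797/133 = 1404 + 797/133 = 187529/133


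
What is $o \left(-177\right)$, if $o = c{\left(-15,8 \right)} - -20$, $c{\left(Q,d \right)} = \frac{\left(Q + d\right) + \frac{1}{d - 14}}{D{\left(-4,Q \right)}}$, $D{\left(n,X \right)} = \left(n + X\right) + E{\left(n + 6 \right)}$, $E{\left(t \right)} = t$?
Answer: $- \frac{122897}{34} \approx -3614.6$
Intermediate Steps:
$D{\left(n,X \right)} = 6 + X + 2 n$ ($D{\left(n,X \right)} = \left(n + X\right) + \left(n + 6\right) = \left(X + n\right) + \left(6 + n\right) = 6 + X + 2 n$)
$c{\left(Q,d \right)} = \frac{Q + d + \frac{1}{-14 + d}}{-2 + Q}$ ($c{\left(Q,d \right)} = \frac{\left(Q + d\right) + \frac{1}{d - 14}}{6 + Q + 2 \left(-4\right)} = \frac{\left(Q + d\right) + \frac{1}{-14 + d}}{6 + Q - 8} = \frac{Q + d + \frac{1}{-14 + d}}{-2 + Q}$)
$o = \frac{2083}{102}$ ($o = \frac{1 + 8^{2} - -210 - 112 - 120}{\left(-14 + 8\right) \left(-2 - 15\right)} - -20 = \frac{1 + 64 + 210 - 112 - 120}{\left(-6\right) \left(-17\right)} + 20 = \left(- \frac{1}{6}\right) \left(- \frac{1}{17}\right) 43 + 20 = \frac{43}{102} + 20 = \frac{2083}{102} \approx 20.422$)
$o \left(-177\right) = \frac{2083}{102} \left(-177\right) = - \frac{122897}{34}$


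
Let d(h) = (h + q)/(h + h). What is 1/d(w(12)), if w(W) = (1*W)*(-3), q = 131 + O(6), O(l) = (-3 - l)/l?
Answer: -144/187 ≈ -0.77005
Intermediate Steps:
O(l) = (-3 - l)/l
q = 259/2 (q = 131 + (-3 - 1*6)/6 = 131 + (-3 - 6)/6 = 131 + (⅙)*(-9) = 131 - 3/2 = 259/2 ≈ 129.50)
w(W) = -3*W (w(W) = W*(-3) = -3*W)
d(h) = (259/2 + h)/(2*h) (d(h) = (h + 259/2)/(h + h) = (259/2 + h)/((2*h)) = (259/2 + h)*(1/(2*h)) = (259/2 + h)/(2*h))
1/d(w(12)) = 1/((259 + 2*(-3*12))/(4*((-3*12)))) = 1/((¼)*(259 + 2*(-36))/(-36)) = 1/((¼)*(-1/36)*(259 - 72)) = 1/((¼)*(-1/36)*187) = 1/(-187/144) = -144/187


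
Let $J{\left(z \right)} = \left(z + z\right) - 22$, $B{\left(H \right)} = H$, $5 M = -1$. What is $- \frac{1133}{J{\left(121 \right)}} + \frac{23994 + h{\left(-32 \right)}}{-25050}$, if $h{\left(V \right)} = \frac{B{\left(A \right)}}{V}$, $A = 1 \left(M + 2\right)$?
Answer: $- \frac{8160077}{1336000} \approx -6.1078$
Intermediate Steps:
$M = - \frac{1}{5}$ ($M = \frac{1}{5} \left(-1\right) = - \frac{1}{5} \approx -0.2$)
$A = \frac{9}{5}$ ($A = 1 \left(- \frac{1}{5} + 2\right) = 1 \cdot \frac{9}{5} = \frac{9}{5} \approx 1.8$)
$h{\left(V \right)} = \frac{9}{5 V}$
$J{\left(z \right)} = -22 + 2 z$ ($J{\left(z \right)} = 2 z - 22 = -22 + 2 z$)
$- \frac{1133}{J{\left(121 \right)}} + \frac{23994 + h{\left(-32 \right)}}{-25050} = - \frac{1133}{-22 + 2 \cdot 121} + \frac{23994 + \frac{9}{5 \left(-32\right)}}{-25050} = - \frac{1133}{-22 + 242} + \left(23994 + \frac{9}{5} \left(- \frac{1}{32}\right)\right) \left(- \frac{1}{25050}\right) = - \frac{1133}{220} + \left(23994 - \frac{9}{160}\right) \left(- \frac{1}{25050}\right) = \left(-1133\right) \frac{1}{220} + \frac{3839031}{160} \left(- \frac{1}{25050}\right) = - \frac{103}{20} - \frac{1279677}{1336000} = - \frac{8160077}{1336000}$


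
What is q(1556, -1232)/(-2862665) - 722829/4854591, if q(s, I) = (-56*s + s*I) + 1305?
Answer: 2551223077036/4632355915005 ≈ 0.55074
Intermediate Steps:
q(s, I) = 1305 - 56*s + I*s (q(s, I) = (-56*s + I*s) + 1305 = 1305 - 56*s + I*s)
q(1556, -1232)/(-2862665) - 722829/4854591 = (1305 - 56*1556 - 1232*1556)/(-2862665) - 722829/4854591 = (1305 - 87136 - 1916992)*(-1/2862665) - 722829*1/4854591 = -2002823*(-1/2862665) - 240943/1618197 = 2002823/2862665 - 240943/1618197 = 2551223077036/4632355915005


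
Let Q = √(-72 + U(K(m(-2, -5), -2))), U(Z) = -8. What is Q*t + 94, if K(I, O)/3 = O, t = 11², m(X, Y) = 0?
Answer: 94 + 484*I*√5 ≈ 94.0 + 1082.3*I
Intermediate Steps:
t = 121
K(I, O) = 3*O
Q = 4*I*√5 (Q = √(-72 - 8) = √(-80) = 4*I*√5 ≈ 8.9443*I)
Q*t + 94 = (4*I*√5)*121 + 94 = 484*I*√5 + 94 = 94 + 484*I*√5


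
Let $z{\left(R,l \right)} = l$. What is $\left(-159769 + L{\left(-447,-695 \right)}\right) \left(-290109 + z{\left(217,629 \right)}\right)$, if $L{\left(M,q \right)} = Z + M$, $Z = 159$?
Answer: $46333300360$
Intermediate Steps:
$L{\left(M,q \right)} = 159 + M$
$\left(-159769 + L{\left(-447,-695 \right)}\right) \left(-290109 + z{\left(217,629 \right)}\right) = \left(-159769 + \left(159 - 447\right)\right) \left(-290109 + 629\right) = \left(-159769 - 288\right) \left(-289480\right) = \left(-160057\right) \left(-289480\right) = 46333300360$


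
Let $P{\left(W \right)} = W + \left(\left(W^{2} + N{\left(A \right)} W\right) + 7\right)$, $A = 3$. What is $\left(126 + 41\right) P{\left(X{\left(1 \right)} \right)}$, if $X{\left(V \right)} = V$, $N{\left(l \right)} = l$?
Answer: $2004$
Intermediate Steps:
$P{\left(W \right)} = 7 + W^{2} + 4 W$ ($P{\left(W \right)} = W + \left(\left(W^{2} + 3 W\right) + 7\right) = W + \left(7 + W^{2} + 3 W\right) = 7 + W^{2} + 4 W$)
$\left(126 + 41\right) P{\left(X{\left(1 \right)} \right)} = \left(126 + 41\right) \left(7 + 1^{2} + 4 \cdot 1\right) = 167 \left(7 + 1 + 4\right) = 167 \cdot 12 = 2004$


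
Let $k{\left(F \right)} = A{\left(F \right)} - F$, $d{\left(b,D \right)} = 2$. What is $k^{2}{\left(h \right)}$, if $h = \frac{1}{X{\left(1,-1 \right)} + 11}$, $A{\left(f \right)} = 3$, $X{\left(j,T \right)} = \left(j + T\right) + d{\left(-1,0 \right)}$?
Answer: $\frac{1444}{169} \approx 8.5444$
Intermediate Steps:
$X{\left(j,T \right)} = 2 + T + j$ ($X{\left(j,T \right)} = \left(j + T\right) + 2 = \left(T + j\right) + 2 = 2 + T + j$)
$h = \frac{1}{13}$ ($h = \frac{1}{\left(2 - 1 + 1\right) + 11} = \frac{1}{2 + 11} = \frac{1}{13} \approx 0.076923$)
$k{\left(F \right)} = 3 - F$
$k^{2}{\left(h \right)} = \left(3 - \frac{1}{13}\right)^{2} = \left(\frac{38}{13}\right)^{2} = \frac{1444}{169}$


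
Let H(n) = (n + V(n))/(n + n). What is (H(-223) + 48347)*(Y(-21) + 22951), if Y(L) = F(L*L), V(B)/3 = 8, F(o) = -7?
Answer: 247370288592/223 ≈ 1.1093e+9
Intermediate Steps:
V(B) = 24 (V(B) = 3*8 = 24)
Y(L) = -7
H(n) = (24 + n)/(2*n) (H(n) = (n + 24)/(n + n) = (24 + n)/((2*n)) = (24 + n)*(1/(2*n)) = (24 + n)/(2*n))
(H(-223) + 48347)*(Y(-21) + 22951) = ((½)*(24 - 223)/(-223) + 48347)*(-7 + 22951) = ((½)*(-1/223)*(-199) + 48347)*22944 = (199/446 + 48347)*22944 = (21562961/446)*22944 = 247370288592/223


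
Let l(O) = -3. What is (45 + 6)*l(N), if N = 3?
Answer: -153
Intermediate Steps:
(45 + 6)*l(N) = (45 + 6)*(-3) = 51*(-3) = -153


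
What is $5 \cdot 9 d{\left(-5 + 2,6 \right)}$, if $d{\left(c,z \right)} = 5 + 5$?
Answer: $450$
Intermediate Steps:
$d{\left(c,z \right)} = 10$
$5 \cdot 9 d{\left(-5 + 2,6 \right)} = 5 \cdot 9 \cdot 10 = 45 \cdot 10 = 450$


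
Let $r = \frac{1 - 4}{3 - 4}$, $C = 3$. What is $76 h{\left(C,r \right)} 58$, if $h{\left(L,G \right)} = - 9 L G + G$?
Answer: $-343824$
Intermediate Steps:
$r = 3$ ($r = - \frac{3}{-1} = \left(-3\right) \left(-1\right) = 3$)
$h{\left(L,G \right)} = G - 9 G L$ ($h{\left(L,G \right)} = - 9 G L + G = G - 9 G L$)
$76 h{\left(C,r \right)} 58 = 76 \cdot 3 \left(1 - 27\right) 58 = 76 \cdot 3 \left(-26\right) 58 = 76 \left(-78\right) 58 = \left(-5928\right) 58 = -343824$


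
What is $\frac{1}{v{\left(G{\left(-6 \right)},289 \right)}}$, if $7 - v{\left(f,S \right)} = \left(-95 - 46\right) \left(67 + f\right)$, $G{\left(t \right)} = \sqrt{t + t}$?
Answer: $\frac{4727}{44808344} - \frac{141 i \sqrt{3}}{44808344} \approx 0.00010549 - 5.4503 \cdot 10^{-6} i$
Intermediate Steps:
$G{\left(t \right)} = \sqrt{2} \sqrt{t}$ ($G{\left(t \right)} = \sqrt{2 t} = \sqrt{2} \sqrt{t}$)
$v{\left(f,S \right)} = 9454 + 141 f$ ($v{\left(f,S \right)} = 7 - \left(-95 - 46\right) \left(67 + f\right) = 7 - - 141 \left(67 + f\right) = 7 - \left(-9447 - 141 f\right) = 7 + \left(9447 + 141 f\right) = 9454 + 141 f$)
$\frac{1}{v{\left(G{\left(-6 \right)},289 \right)}} = \frac{1}{9454 + 141 \sqrt{2} \sqrt{-6}} = \frac{1}{9454 + 141 \sqrt{2} i \sqrt{6}} = \frac{1}{9454 + 141 \cdot 2 i \sqrt{3}} = \frac{1}{9454 + 282 i \sqrt{3}}$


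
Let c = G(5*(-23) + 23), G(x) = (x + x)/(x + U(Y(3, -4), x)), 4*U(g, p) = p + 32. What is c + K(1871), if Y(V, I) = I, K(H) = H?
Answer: 200381/107 ≈ 1872.7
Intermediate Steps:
U(g, p) = 8 + p/4 (U(g, p) = (p + 32)/4 = (32 + p)/4 = 8 + p/4)
G(x) = 2*x/(8 + 5*x/4) (G(x) = (x + x)/(x + (8 + x/4)) = (2*x)/(8 + 5*x/4) = 2*x/(8 + 5*x/4))
c = 184/107 (c = 8*(5*(-23) + 23)/(32 + 5*(5*(-23) + 23)) = 8*(-115 + 23)/(32 + 5*(-115 + 23)) = 8*(-92)/(32 + 5*(-92)) = 8*(-92)/(32 - 460) = 8*(-92)/(-428) = 8*(-92)*(-1/428) = 184/107 ≈ 1.7196)
c + K(1871) = 184/107 + 1871 = 200381/107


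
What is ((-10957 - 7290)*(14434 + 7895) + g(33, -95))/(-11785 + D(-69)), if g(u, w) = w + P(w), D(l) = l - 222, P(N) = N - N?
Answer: 203718679/6038 ≈ 33739.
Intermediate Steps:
P(N) = 0
D(l) = -222 + l
g(u, w) = w (g(u, w) = w + 0 = w)
((-10957 - 7290)*(14434 + 7895) + g(33, -95))/(-11785 + D(-69)) = ((-10957 - 7290)*(14434 + 7895) - 95)/(-11785 + (-222 - 69)) = (-18247*22329 - 95)/(-11785 - 291) = (-407437263 - 95)/(-12076) = -407437358*(-1/12076) = 203718679/6038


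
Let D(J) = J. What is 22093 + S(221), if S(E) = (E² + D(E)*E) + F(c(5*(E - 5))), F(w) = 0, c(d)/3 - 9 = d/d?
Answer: 119775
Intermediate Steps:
c(d) = 30 (c(d) = 27 + 3*(d/d) = 27 + 3*1 = 27 + 3 = 30)
S(E) = 2*E² (S(E) = (E² + E*E) + 0 = (E² + E²) + 0 = 2*E² + 0 = 2*E²)
22093 + S(221) = 22093 + 2*221² = 22093 + 2*48841 = 22093 + 97682 = 119775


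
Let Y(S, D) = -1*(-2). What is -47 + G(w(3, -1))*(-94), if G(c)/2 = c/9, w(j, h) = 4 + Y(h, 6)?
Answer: -517/3 ≈ -172.33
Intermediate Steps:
Y(S, D) = 2
w(j, h) = 6 (w(j, h) = 4 + 2 = 6)
G(c) = 2*c/9 (G(c) = 2*(c/9) = 2*c/9)
-47 + G(w(3, -1))*(-94) = -47 + ((2/9)*6)*(-94) = -47 + (4/3)*(-94) = -47 - 376/3 = -517/3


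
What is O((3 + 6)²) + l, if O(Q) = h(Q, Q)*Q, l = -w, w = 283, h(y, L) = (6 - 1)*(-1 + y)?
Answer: 32117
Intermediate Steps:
h(y, L) = -5 + 5*y (h(y, L) = 5*(-1 + y) = -5 + 5*y)
l = -283 (l = -1*283 = -283)
O(Q) = Q*(-5 + 5*Q) (O(Q) = (-5 + 5*Q)*Q = Q*(-5 + 5*Q))
O((3 + 6)²) + l = 5*(3 + 6)²*(-1 + (3 + 6)²) - 283 = 5*9²*(-1 + 9²) - 283 = 5*81*(-1 + 81) - 283 = 5*81*80 - 283 = 32400 - 283 = 32117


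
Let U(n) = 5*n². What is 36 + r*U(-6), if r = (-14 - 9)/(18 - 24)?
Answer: 726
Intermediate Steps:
r = 23/6 (r = -23/(-6) = -23*(-⅙) = 23/6 ≈ 3.8333)
36 + r*U(-6) = 36 + 23*(5*(-6)²)/6 = 36 + 23*(5*36)/6 = 36 + (23/6)*180 = 36 + 690 = 726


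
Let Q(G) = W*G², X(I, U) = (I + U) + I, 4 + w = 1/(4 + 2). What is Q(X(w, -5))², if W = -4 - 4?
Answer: 133448704/81 ≈ 1.6475e+6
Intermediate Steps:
w = -23/6 (w = -4 + 1/(4 + 2) = -4 + 1/6 = -4 + ⅙ = -23/6 ≈ -3.8333)
W = -8
X(I, U) = U + 2*I
Q(G) = -8*G²
Q(X(w, -5))² = (-8*(-5 + 2*(-23/6))²)² = (-8*(-5 - 23/3)²)² = (-8*(-38/3)²)² = (-8*1444/9)² = (-11552/9)² = 133448704/81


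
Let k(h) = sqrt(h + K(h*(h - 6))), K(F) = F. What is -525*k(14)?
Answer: -1575*sqrt(14) ≈ -5893.1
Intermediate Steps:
k(h) = sqrt(h + h*(-6 + h)) (k(h) = sqrt(h + h*(h - 6)) = sqrt(h + h*(-6 + h)))
-525*k(14) = -525*sqrt(14)*sqrt(-5 + 14) = -525*3*sqrt(14) = -1575*sqrt(14)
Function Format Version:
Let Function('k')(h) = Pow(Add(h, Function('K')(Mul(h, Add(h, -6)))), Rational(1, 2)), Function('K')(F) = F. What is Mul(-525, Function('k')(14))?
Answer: Mul(-1575, Pow(14, Rational(1, 2))) ≈ -5893.1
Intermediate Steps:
Function('k')(h) = Pow(Add(h, Mul(h, Add(-6, h))), Rational(1, 2)) (Function('k')(h) = Pow(Add(h, Mul(h, Add(h, -6))), Rational(1, 2)) = Pow(Add(h, Mul(h, Add(-6, h))), Rational(1, 2)))
Mul(-525, Function('k')(14)) = Mul(-525, Pow(Mul(14, Add(-5, 14)), Rational(1, 2))) = Mul(-525, Pow(Mul(14, 9), Rational(1, 2))) = Mul(-525, Pow(126, Rational(1, 2))) = Mul(-525, Mul(3, Pow(14, Rational(1, 2)))) = Mul(-1575, Pow(14, Rational(1, 2)))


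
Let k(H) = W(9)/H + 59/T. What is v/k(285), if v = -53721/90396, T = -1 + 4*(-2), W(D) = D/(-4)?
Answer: 567055/6262713 ≈ 0.090545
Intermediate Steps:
W(D) = -D/4 (W(D) = D*(-¼) = -D/4)
T = -9 (T = -1 - 8 = -9)
k(H) = -59/9 - 9/(4*H) (k(H) = (-¼*9)/H + 59/(-9) = -9/(4*H) + 59*(-⅑) = -9/(4*H) - 59/9 = -59/9 - 9/(4*H))
v = -5969/10044 (v = -53721*1/90396 = -5969/10044 ≈ -0.59429)
v/k(285) = -5969*10260/(-81 - 236*285)/10044 = -5969*10260/(-81 - 67260)/10044 = -5969/(10044*((1/36)*(1/285)*(-67341))) = -5969/(10044*(-22447/3420)) = -5969/10044*(-3420/22447) = 567055/6262713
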